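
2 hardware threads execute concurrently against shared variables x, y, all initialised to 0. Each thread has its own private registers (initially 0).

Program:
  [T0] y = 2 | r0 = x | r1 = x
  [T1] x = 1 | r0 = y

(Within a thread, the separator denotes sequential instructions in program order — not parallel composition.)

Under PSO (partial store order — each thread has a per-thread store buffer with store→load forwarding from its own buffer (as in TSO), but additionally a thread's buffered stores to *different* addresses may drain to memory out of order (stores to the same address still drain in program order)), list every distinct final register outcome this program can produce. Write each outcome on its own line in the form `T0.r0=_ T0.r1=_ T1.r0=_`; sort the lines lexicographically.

outcome vector order: (T0.r0,T0.r1,T1.r0)
|PSO outcomes| = 6

T0.r0=0 T0.r1=0 T1.r0=0
T0.r0=0 T0.r1=0 T1.r0=2
T0.r0=0 T0.r1=1 T1.r0=0
T0.r0=0 T0.r1=1 T1.r0=2
T0.r0=1 T0.r1=1 T1.r0=0
T0.r0=1 T0.r1=1 T1.r0=2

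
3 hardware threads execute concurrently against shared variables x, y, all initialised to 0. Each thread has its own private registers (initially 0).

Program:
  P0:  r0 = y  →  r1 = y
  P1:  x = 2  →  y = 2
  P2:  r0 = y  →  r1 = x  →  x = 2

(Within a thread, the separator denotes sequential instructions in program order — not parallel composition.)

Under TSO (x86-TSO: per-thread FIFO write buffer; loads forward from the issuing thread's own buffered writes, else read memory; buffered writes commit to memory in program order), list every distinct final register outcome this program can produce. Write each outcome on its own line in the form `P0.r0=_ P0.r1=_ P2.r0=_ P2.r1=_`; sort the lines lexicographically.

outcome vector order: (P0.r0,P0.r1,P2.r0,P2.r1)
|TSO outcomes| = 9

P0.r0=0 P0.r1=0 P2.r0=0 P2.r1=0
P0.r0=0 P0.r1=0 P2.r0=0 P2.r1=2
P0.r0=0 P0.r1=0 P2.r0=2 P2.r1=2
P0.r0=0 P0.r1=2 P2.r0=0 P2.r1=0
P0.r0=0 P0.r1=2 P2.r0=0 P2.r1=2
P0.r0=0 P0.r1=2 P2.r0=2 P2.r1=2
P0.r0=2 P0.r1=2 P2.r0=0 P2.r1=0
P0.r0=2 P0.r1=2 P2.r0=0 P2.r1=2
P0.r0=2 P0.r1=2 P2.r0=2 P2.r1=2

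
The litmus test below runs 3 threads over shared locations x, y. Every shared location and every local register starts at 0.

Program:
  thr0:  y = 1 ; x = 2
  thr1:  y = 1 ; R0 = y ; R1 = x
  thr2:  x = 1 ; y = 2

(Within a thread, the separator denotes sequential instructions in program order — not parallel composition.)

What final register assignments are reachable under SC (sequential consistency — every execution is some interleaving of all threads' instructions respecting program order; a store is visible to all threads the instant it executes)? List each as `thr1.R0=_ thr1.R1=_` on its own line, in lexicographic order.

outcome vector order: (thr1.R0,thr1.R1)
|SC outcomes| = 5

thr1.R0=1 thr1.R1=0
thr1.R0=1 thr1.R1=1
thr1.R0=1 thr1.R1=2
thr1.R0=2 thr1.R1=1
thr1.R0=2 thr1.R1=2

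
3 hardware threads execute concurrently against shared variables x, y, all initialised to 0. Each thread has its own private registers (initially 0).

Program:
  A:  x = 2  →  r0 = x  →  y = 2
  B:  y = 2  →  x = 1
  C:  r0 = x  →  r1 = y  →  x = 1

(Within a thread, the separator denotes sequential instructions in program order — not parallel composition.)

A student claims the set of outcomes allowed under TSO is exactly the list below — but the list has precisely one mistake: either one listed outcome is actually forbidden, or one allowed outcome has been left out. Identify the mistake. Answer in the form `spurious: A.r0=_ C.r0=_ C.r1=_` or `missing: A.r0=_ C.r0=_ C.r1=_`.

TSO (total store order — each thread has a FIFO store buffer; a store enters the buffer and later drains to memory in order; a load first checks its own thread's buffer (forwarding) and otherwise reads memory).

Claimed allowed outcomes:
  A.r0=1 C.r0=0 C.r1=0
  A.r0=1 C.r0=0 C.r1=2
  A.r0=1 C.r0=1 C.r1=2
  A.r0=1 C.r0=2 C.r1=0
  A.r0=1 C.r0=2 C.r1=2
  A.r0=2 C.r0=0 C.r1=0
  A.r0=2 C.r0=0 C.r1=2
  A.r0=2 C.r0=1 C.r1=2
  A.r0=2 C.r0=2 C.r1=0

missing: A.r0=2 C.r0=2 C.r1=2

outcome vector order: (A.r0,C.r0,C.r1)
TSO: 10 outcomes — {(1,0,0), (1,0,2), (1,1,2), (1,2,0), (1,2,2), (2,0,0), (2,0,2), (2,1,2), (2,2,0), (2,2,2)}
TSO∖claimed = {(2,2,2)}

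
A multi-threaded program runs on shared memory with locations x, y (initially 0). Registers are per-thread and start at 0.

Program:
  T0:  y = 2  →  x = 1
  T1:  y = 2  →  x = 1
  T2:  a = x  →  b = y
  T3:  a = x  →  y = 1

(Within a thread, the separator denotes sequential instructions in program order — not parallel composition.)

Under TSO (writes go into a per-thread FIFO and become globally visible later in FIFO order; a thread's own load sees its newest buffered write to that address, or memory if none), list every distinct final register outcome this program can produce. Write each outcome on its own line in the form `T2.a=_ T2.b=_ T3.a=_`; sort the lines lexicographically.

outcome vector order: (T2.a,T2.b,T3.a)
|TSO outcomes| = 10

T2.a=0 T2.b=0 T3.a=0
T2.a=0 T2.b=0 T3.a=1
T2.a=0 T2.b=1 T3.a=0
T2.a=0 T2.b=1 T3.a=1
T2.a=0 T2.b=2 T3.a=0
T2.a=0 T2.b=2 T3.a=1
T2.a=1 T2.b=1 T3.a=0
T2.a=1 T2.b=1 T3.a=1
T2.a=1 T2.b=2 T3.a=0
T2.a=1 T2.b=2 T3.a=1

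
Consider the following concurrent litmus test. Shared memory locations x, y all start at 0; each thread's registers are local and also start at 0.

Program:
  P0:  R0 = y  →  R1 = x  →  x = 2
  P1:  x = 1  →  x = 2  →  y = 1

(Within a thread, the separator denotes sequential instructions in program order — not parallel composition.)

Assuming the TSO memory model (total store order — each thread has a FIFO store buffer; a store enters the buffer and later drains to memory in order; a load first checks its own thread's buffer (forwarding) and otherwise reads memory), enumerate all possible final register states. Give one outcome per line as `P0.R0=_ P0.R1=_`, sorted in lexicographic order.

outcome vector order: (P0.R0,P0.R1)
|TSO outcomes| = 4

P0.R0=0 P0.R1=0
P0.R0=0 P0.R1=1
P0.R0=0 P0.R1=2
P0.R0=1 P0.R1=2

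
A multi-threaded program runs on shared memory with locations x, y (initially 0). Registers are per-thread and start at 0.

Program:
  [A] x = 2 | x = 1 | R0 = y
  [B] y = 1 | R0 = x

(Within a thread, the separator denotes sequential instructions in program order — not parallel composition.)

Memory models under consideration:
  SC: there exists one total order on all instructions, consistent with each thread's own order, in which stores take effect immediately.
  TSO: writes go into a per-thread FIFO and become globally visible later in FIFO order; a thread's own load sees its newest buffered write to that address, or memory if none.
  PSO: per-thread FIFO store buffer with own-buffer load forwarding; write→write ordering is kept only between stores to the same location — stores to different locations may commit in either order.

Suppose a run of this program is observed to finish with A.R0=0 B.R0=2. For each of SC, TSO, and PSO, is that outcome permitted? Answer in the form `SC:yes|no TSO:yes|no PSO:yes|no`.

outcome vector order: (A.R0,B.R0)
SC (4): <0 1>; <1 0>; <1 1>; <1 2>
TSO (6): <0 0>; <0 1>; <0 2>; <1 0>; <1 1>; <1 2>
PSO (6): <0 0>; <0 1>; <0 2>; <1 0>; <1 1>; <1 2>
target <0 2> ∈ {TSO,PSO}

SC:no TSO:yes PSO:yes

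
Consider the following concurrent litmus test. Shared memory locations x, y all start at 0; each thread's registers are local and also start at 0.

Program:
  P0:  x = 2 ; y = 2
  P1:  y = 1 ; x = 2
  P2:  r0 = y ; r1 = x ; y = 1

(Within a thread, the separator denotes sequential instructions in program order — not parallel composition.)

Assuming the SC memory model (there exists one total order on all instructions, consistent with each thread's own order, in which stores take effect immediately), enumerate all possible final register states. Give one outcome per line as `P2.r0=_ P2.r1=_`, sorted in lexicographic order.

P2.r0=0 P2.r1=0
P2.r0=0 P2.r1=2
P2.r0=1 P2.r1=0
P2.r0=1 P2.r1=2
P2.r0=2 P2.r1=2

outcome vector order: (P2.r0,P2.r1)
|SC outcomes| = 5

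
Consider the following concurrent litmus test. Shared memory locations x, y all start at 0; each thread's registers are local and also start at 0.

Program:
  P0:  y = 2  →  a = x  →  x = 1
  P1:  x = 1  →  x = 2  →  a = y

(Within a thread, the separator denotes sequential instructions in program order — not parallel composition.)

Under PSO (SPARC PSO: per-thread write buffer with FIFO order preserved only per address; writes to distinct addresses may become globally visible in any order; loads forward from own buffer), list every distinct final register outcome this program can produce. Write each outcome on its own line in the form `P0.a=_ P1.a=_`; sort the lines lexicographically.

P0.a=0 P1.a=0
P0.a=0 P1.a=2
P0.a=1 P1.a=0
P0.a=1 P1.a=2
P0.a=2 P1.a=0
P0.a=2 P1.a=2

outcome vector order: (P0.a,P1.a)
|PSO outcomes| = 6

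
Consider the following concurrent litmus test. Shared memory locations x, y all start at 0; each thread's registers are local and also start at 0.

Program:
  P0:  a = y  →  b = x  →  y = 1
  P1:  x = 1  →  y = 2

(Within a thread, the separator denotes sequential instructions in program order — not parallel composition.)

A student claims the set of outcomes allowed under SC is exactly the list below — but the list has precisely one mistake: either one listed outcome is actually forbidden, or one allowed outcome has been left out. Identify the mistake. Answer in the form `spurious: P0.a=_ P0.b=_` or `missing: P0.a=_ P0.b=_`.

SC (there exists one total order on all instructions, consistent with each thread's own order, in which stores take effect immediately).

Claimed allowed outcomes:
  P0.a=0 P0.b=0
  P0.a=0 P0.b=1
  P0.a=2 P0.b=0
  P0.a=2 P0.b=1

spurious: P0.a=2 P0.b=0

outcome vector order: (P0.a,P0.b)
SC: 3 outcomes — {0/0 0/1 2/1}
claimed∖SC = {2/0}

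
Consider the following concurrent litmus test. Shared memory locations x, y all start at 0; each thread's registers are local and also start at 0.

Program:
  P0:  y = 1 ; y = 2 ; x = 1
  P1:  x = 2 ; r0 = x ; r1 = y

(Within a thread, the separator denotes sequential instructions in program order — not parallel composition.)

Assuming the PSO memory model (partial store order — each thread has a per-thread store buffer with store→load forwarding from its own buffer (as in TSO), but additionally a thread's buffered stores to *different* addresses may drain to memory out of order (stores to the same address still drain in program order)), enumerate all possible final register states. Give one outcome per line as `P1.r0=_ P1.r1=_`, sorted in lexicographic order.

P1.r0=1 P1.r1=0
P1.r0=1 P1.r1=1
P1.r0=1 P1.r1=2
P1.r0=2 P1.r1=0
P1.r0=2 P1.r1=1
P1.r0=2 P1.r1=2

outcome vector order: (P1.r0,P1.r1)
|PSO outcomes| = 6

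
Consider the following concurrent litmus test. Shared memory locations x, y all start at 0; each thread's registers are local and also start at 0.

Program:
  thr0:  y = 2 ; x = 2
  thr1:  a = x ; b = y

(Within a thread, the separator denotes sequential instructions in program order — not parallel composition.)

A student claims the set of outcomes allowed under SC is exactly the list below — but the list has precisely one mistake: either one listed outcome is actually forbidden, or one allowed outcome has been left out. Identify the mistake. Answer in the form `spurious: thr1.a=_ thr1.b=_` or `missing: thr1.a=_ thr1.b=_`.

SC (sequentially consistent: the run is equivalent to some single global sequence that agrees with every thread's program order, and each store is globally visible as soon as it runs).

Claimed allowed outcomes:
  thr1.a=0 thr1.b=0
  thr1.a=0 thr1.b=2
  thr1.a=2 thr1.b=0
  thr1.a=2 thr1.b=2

spurious: thr1.a=2 thr1.b=0

outcome vector order: (thr1.a,thr1.b)
[SC] allowed = {0/0 0/2 2/2}
claimed∖SC = {2/0}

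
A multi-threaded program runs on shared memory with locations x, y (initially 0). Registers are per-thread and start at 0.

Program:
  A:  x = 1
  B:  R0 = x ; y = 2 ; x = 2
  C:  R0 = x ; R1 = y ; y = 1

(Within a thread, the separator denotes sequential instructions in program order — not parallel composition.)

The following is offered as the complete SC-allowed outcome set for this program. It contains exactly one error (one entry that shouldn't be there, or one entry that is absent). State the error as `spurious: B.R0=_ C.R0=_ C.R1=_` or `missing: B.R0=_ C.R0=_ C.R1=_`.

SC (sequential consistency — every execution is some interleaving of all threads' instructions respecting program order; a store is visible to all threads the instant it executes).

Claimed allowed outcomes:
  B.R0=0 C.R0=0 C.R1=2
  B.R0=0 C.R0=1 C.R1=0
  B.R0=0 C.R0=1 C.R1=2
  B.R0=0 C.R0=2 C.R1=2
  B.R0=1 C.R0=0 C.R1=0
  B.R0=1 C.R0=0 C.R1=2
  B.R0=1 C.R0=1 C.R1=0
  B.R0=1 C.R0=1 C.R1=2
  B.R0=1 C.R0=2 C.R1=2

outcome vector order: (B.R0,C.R0,C.R1)
under SC → 0/0/0; 0/0/2; 0/1/0; 0/1/2; 0/2/2; 1/0/0; 1/0/2; 1/1/0; 1/1/2; 1/2/2
SC∖claimed = {0/0/0}

missing: B.R0=0 C.R0=0 C.R1=0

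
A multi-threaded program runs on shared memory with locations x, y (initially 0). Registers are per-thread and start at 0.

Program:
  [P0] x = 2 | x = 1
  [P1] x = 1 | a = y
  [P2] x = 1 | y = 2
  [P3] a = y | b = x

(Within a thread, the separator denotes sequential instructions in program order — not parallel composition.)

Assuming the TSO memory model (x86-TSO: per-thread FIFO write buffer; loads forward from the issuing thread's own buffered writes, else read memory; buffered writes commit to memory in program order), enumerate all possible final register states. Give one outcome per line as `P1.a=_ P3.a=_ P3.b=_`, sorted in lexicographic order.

P1.a=0 P3.a=0 P3.b=0
P1.a=0 P3.a=0 P3.b=1
P1.a=0 P3.a=0 P3.b=2
P1.a=0 P3.a=2 P3.b=1
P1.a=0 P3.a=2 P3.b=2
P1.a=2 P3.a=0 P3.b=0
P1.a=2 P3.a=0 P3.b=1
P1.a=2 P3.a=0 P3.b=2
P1.a=2 P3.a=2 P3.b=1
P1.a=2 P3.a=2 P3.b=2

outcome vector order: (P1.a,P3.a,P3.b)
|TSO outcomes| = 10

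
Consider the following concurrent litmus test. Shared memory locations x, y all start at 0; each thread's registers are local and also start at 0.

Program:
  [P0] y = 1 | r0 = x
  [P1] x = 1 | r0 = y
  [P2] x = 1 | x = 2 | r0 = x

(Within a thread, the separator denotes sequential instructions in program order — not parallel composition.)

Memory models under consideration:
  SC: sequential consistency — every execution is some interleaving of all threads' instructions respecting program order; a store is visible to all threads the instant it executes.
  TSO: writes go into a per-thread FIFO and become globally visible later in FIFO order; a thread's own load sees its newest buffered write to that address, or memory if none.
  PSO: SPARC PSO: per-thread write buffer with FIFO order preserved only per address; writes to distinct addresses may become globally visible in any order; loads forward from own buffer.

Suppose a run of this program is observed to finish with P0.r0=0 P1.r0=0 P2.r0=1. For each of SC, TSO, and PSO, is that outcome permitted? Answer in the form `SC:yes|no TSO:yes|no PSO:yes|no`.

SC:no TSO:yes PSO:yes

outcome vector order: (P0.r0,P1.r0,P2.r0)
SC: 9 outcomes — {(0,1,1), (0,1,2), (1,0,1), (1,0,2), (1,1,1), (1,1,2), (2,0,2), (2,1,1), (2,1,2)}
TSO: 12 outcomes — {(0,0,1), (0,0,2), (0,1,1), (0,1,2), (1,0,1), (1,0,2), (1,1,1), (1,1,2), (2,0,1), (2,0,2), (2,1,1), (2,1,2)}
PSO: 12 outcomes — {(0,0,1), (0,0,2), (0,1,1), (0,1,2), (1,0,1), (1,0,2), (1,1,1), (1,1,2), (2,0,1), (2,0,2), (2,1,1), (2,1,2)}
target (0,0,1) ∈ {TSO,PSO}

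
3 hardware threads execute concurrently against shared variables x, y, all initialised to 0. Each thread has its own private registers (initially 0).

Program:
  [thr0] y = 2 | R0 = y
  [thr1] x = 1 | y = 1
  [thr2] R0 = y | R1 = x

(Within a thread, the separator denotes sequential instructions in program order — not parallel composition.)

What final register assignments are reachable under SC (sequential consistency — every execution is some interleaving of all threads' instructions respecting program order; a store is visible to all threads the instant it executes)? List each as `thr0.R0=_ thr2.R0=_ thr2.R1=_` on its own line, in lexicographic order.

thr0.R0=1 thr2.R0=0 thr2.R1=0
thr0.R0=1 thr2.R0=0 thr2.R1=1
thr0.R0=1 thr2.R0=1 thr2.R1=1
thr0.R0=1 thr2.R0=2 thr2.R1=0
thr0.R0=1 thr2.R0=2 thr2.R1=1
thr0.R0=2 thr2.R0=0 thr2.R1=0
thr0.R0=2 thr2.R0=0 thr2.R1=1
thr0.R0=2 thr2.R0=1 thr2.R1=1
thr0.R0=2 thr2.R0=2 thr2.R1=0
thr0.R0=2 thr2.R0=2 thr2.R1=1

outcome vector order: (thr0.R0,thr2.R0,thr2.R1)
|SC outcomes| = 10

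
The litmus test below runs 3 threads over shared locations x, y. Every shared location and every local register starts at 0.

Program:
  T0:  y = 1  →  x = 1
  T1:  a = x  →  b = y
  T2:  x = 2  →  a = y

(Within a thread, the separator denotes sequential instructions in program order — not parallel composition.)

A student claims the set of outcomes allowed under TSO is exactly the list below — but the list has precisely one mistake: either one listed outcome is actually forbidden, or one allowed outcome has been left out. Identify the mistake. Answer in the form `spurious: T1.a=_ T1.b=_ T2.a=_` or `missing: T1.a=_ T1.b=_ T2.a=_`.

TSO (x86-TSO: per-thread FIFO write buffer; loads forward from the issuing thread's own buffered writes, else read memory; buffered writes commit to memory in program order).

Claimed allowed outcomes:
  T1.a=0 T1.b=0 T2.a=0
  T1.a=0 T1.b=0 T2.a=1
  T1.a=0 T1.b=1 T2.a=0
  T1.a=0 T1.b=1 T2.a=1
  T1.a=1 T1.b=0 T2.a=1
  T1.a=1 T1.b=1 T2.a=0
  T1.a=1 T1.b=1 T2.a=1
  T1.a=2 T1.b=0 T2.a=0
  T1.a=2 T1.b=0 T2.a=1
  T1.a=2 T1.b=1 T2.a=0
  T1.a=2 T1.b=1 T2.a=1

spurious: T1.a=1 T1.b=0 T2.a=1

outcome vector order: (T1.a,T1.b,T2.a)
TSO: 10 outcomes — {<0 0 0>, <0 0 1>, <0 1 0>, <0 1 1>, <1 1 0>, <1 1 1>, <2 0 0>, <2 0 1>, <2 1 0>, <2 1 1>}
claimed∖TSO = {<1 0 1>}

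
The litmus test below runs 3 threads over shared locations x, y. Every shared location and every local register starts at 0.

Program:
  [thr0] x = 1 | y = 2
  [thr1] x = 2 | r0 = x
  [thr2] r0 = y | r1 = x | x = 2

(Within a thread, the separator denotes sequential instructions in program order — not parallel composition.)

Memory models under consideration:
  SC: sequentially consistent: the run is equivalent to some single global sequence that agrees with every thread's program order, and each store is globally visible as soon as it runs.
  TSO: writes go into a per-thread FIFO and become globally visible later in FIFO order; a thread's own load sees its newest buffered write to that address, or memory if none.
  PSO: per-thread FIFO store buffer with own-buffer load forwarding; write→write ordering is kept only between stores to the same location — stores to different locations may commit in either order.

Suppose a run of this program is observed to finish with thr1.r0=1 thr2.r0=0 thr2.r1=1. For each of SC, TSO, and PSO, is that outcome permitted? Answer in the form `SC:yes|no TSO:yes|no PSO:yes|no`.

SC:yes TSO:yes PSO:yes

outcome vector order: (thr1.r0,thr2.r0,thr2.r1)
under SC → <1 0 0> <1 0 1> <1 0 2> <1 2 1> <2 0 0> <2 0 1> <2 0 2> <2 2 1> <2 2 2>
under TSO → <1 0 0> <1 0 1> <1 0 2> <1 2 1> <2 0 0> <2 0 1> <2 0 2> <2 2 1> <2 2 2>
under PSO → <1 0 0> <1 0 1> <1 0 2> <1 2 0> <1 2 1> <1 2 2> <2 0 0> <2 0 1> <2 0 2> <2 2 0> <2 2 1> <2 2 2>
target <1 0 1> ∈ {SC,TSO,PSO}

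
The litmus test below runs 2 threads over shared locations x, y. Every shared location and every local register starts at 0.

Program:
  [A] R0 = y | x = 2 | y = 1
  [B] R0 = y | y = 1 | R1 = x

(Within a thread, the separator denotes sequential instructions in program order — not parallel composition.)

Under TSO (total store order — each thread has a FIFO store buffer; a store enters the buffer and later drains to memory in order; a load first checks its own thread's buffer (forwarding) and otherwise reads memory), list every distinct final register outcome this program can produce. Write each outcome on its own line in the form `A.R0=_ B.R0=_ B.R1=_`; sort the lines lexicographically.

outcome vector order: (A.R0,B.R0,B.R1)
|TSO outcomes| = 5

A.R0=0 B.R0=0 B.R1=0
A.R0=0 B.R0=0 B.R1=2
A.R0=0 B.R0=1 B.R1=2
A.R0=1 B.R0=0 B.R1=0
A.R0=1 B.R0=0 B.R1=2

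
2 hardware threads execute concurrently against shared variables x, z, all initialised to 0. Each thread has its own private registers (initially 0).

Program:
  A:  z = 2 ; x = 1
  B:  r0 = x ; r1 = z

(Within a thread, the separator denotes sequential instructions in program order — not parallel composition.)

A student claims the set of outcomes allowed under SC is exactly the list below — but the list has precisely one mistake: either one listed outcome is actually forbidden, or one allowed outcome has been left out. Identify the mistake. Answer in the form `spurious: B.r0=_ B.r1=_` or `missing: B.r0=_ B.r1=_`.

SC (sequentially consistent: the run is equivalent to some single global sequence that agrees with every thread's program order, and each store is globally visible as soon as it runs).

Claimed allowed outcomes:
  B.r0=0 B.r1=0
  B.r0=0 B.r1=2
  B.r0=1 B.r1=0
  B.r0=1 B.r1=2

spurious: B.r0=1 B.r1=0

outcome vector order: (B.r0,B.r1)
[SC] allowed = {<0 0> <0 2> <1 2>}
claimed∖SC = {<1 0>}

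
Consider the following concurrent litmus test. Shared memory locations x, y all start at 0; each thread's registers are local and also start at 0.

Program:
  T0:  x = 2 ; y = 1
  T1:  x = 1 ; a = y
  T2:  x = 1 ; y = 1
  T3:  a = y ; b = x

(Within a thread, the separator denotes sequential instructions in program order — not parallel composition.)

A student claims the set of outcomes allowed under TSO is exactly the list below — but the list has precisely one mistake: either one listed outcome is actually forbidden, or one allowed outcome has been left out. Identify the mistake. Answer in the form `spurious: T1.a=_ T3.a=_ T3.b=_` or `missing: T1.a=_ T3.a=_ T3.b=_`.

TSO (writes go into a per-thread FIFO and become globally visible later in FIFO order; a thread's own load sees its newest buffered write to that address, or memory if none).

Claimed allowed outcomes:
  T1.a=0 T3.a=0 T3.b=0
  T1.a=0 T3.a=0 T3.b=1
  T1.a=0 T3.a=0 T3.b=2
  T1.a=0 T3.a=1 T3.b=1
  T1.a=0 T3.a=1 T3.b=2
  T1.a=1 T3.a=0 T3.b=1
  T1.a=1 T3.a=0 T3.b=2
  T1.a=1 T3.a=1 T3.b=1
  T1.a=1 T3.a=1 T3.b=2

missing: T1.a=1 T3.a=0 T3.b=0

outcome vector order: (T1.a,T3.a,T3.b)
TSO: 10 outcomes — {(0,0,0), (0,0,1), (0,0,2), (0,1,1), (0,1,2), (1,0,0), (1,0,1), (1,0,2), (1,1,1), (1,1,2)}
TSO∖claimed = {(1,0,0)}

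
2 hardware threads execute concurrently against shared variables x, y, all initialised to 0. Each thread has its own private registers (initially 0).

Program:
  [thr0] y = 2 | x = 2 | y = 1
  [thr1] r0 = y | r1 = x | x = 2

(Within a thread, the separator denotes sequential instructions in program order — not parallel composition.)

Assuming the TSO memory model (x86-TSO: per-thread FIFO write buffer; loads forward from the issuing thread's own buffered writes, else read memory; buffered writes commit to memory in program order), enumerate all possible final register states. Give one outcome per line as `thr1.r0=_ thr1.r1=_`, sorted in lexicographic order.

thr1.r0=0 thr1.r1=0
thr1.r0=0 thr1.r1=2
thr1.r0=1 thr1.r1=2
thr1.r0=2 thr1.r1=0
thr1.r0=2 thr1.r1=2

outcome vector order: (thr1.r0,thr1.r1)
|TSO outcomes| = 5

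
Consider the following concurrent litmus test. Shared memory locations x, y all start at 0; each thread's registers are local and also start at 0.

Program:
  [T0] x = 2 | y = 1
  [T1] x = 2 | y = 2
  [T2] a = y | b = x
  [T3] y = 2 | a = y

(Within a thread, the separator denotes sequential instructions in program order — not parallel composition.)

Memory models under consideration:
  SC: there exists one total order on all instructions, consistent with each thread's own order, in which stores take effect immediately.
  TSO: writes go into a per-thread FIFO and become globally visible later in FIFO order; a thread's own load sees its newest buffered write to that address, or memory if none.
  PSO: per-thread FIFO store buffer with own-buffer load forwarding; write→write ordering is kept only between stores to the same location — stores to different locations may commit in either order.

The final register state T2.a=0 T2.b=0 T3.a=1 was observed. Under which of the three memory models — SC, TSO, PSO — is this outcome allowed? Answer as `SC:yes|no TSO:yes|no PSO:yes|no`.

outcome vector order: (T2.a,T2.b,T3.a)
SC: 10 outcomes — {0/0/1 0/0/2 0/2/1 0/2/2 1/2/1 1/2/2 2/0/1 2/0/2 2/2/1 2/2/2}
TSO: 10 outcomes — {0/0/1 0/0/2 0/2/1 0/2/2 1/2/1 1/2/2 2/0/1 2/0/2 2/2/1 2/2/2}
PSO: 12 outcomes — {0/0/1 0/0/2 0/2/1 0/2/2 1/0/1 1/0/2 1/2/1 1/2/2 2/0/1 2/0/2 2/2/1 2/2/2}
target 0/0/1 ∈ {SC,TSO,PSO}

SC:yes TSO:yes PSO:yes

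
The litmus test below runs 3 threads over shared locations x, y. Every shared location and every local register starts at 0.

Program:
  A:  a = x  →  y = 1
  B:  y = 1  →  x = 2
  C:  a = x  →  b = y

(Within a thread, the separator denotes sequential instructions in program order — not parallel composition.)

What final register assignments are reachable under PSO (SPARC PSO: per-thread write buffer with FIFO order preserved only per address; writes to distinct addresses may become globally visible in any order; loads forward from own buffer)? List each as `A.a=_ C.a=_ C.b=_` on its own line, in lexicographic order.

outcome vector order: (A.a,C.a,C.b)
|PSO outcomes| = 8

A.a=0 C.a=0 C.b=0
A.a=0 C.a=0 C.b=1
A.a=0 C.a=2 C.b=0
A.a=0 C.a=2 C.b=1
A.a=2 C.a=0 C.b=0
A.a=2 C.a=0 C.b=1
A.a=2 C.a=2 C.b=0
A.a=2 C.a=2 C.b=1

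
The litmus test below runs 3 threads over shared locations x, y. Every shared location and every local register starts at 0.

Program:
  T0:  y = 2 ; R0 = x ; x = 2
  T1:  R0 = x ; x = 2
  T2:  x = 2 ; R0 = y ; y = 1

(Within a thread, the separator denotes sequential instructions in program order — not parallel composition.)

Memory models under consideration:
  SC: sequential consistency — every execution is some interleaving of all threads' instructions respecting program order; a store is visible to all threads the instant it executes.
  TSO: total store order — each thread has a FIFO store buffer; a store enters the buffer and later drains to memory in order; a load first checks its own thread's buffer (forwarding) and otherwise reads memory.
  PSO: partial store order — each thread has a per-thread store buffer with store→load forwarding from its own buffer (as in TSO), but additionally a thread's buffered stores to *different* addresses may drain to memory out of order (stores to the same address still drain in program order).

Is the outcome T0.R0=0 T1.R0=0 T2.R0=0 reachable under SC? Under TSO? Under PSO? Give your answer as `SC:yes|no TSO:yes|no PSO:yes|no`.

outcome vector order: (T0.R0,T1.R0,T2.R0)
SC (6): 0/0/2 0/2/2 2/0/0 2/0/2 2/2/0 2/2/2
TSO (8): 0/0/0 0/0/2 0/2/0 0/2/2 2/0/0 2/0/2 2/2/0 2/2/2
PSO (8): 0/0/0 0/0/2 0/2/0 0/2/2 2/0/0 2/0/2 2/2/0 2/2/2
target 0/0/0 ∈ {TSO,PSO}

SC:no TSO:yes PSO:yes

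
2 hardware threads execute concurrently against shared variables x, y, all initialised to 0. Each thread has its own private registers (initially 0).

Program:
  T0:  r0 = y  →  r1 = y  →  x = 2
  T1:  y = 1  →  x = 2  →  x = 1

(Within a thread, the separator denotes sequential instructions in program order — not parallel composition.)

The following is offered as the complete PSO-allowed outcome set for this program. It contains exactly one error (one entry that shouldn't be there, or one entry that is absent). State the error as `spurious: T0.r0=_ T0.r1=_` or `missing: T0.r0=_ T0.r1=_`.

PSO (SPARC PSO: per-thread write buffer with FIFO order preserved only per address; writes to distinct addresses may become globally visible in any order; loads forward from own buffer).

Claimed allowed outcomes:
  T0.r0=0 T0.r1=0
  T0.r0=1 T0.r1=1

missing: T0.r0=0 T0.r1=1

outcome vector order: (T0.r0,T0.r1)
under PSO → (0,0), (0,1), (1,1)
PSO∖claimed = {(0,1)}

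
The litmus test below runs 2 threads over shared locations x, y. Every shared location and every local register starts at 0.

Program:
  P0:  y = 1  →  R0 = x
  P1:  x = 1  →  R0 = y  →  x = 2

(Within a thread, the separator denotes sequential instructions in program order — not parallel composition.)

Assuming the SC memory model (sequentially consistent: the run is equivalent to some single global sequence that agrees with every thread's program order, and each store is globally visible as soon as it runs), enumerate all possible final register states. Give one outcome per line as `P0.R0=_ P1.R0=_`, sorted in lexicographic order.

P0.R0=0 P1.R0=1
P0.R0=1 P1.R0=0
P0.R0=1 P1.R0=1
P0.R0=2 P1.R0=0
P0.R0=2 P1.R0=1

outcome vector order: (P0.R0,P1.R0)
|SC outcomes| = 5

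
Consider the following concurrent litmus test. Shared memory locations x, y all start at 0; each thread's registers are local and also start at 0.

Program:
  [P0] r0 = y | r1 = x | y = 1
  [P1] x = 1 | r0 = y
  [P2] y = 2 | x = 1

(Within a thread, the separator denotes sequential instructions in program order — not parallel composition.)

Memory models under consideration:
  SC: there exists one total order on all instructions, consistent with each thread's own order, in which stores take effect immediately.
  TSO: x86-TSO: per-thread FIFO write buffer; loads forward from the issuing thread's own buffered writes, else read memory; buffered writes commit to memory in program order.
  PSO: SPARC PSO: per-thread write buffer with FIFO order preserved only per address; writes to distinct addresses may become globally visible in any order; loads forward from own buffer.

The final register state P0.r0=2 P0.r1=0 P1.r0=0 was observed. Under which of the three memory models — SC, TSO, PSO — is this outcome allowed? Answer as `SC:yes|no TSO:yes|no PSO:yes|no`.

SC:no TSO:yes PSO:yes

outcome vector order: (P0.r0,P0.r1,P1.r0)
SC: 11 outcomes — {<0 0 0>, <0 0 1>, <0 0 2>, <0 1 0>, <0 1 1>, <0 1 2>, <2 0 1>, <2 0 2>, <2 1 0>, <2 1 1>, <2 1 2>}
TSO: 12 outcomes — {<0 0 0>, <0 0 1>, <0 0 2>, <0 1 0>, <0 1 1>, <0 1 2>, <2 0 0>, <2 0 1>, <2 0 2>, <2 1 0>, <2 1 1>, <2 1 2>}
PSO: 12 outcomes — {<0 0 0>, <0 0 1>, <0 0 2>, <0 1 0>, <0 1 1>, <0 1 2>, <2 0 0>, <2 0 1>, <2 0 2>, <2 1 0>, <2 1 1>, <2 1 2>}
target <2 0 0> ∈ {TSO,PSO}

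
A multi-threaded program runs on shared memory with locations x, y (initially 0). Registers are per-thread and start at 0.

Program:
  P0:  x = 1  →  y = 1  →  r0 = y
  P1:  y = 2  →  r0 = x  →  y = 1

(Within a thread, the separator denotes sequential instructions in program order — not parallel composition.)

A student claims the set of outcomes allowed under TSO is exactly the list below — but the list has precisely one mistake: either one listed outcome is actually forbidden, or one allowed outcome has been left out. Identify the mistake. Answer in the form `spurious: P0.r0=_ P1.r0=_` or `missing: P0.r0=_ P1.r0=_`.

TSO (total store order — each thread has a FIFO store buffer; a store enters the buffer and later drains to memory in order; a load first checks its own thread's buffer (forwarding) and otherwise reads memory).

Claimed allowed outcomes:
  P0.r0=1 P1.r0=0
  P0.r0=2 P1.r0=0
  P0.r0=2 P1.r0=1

outcome vector order: (P0.r0,P1.r0)
TSO: 4 outcomes — {10, 11, 20, 21}
TSO∖claimed = {11}

missing: P0.r0=1 P1.r0=1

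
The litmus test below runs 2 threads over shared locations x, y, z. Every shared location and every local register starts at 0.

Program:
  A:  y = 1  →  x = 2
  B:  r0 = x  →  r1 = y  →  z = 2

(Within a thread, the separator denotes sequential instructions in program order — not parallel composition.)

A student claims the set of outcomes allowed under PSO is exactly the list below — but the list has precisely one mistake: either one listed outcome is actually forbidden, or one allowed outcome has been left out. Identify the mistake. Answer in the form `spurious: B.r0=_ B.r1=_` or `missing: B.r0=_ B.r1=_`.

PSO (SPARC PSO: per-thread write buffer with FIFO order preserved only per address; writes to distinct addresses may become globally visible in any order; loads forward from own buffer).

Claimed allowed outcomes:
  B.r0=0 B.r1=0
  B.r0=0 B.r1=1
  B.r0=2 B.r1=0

missing: B.r0=2 B.r1=1

outcome vector order: (B.r0,B.r1)
under PSO → 00, 01, 20, 21
PSO∖claimed = {21}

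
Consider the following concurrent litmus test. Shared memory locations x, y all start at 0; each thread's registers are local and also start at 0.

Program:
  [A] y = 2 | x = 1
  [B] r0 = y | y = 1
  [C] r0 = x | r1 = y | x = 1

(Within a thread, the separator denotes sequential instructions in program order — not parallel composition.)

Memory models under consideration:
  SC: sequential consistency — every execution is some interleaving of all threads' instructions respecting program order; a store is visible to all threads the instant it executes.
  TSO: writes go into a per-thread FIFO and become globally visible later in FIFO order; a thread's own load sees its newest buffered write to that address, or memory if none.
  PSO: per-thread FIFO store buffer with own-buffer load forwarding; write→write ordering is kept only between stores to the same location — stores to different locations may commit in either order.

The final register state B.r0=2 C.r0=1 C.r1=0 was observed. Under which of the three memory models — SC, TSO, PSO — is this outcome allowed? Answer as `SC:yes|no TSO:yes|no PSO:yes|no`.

SC:no TSO:no PSO:yes

outcome vector order: (B.r0,C.r0,C.r1)
SC: 10 outcomes — {0/0/0 0/0/1 0/0/2 0/1/1 0/1/2 2/0/0 2/0/1 2/0/2 2/1/1 2/1/2}
TSO: 10 outcomes — {0/0/0 0/0/1 0/0/2 0/1/1 0/1/2 2/0/0 2/0/1 2/0/2 2/1/1 2/1/2}
PSO: 12 outcomes — {0/0/0 0/0/1 0/0/2 0/1/0 0/1/1 0/1/2 2/0/0 2/0/1 2/0/2 2/1/0 2/1/1 2/1/2}
target 2/1/0 ∈ {PSO}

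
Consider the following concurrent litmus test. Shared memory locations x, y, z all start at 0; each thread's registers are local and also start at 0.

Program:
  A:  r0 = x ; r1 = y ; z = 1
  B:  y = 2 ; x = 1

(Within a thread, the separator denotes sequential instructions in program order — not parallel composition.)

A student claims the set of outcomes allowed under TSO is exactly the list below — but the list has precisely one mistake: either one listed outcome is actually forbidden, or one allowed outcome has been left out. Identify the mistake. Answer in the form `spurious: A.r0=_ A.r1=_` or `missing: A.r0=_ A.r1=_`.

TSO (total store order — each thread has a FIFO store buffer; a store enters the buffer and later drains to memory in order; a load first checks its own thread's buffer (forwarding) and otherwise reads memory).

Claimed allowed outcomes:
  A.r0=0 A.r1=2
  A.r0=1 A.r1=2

outcome vector order: (A.r0,A.r1)
TSO: 3 outcomes — {0/0 0/2 1/2}
TSO∖claimed = {0/0}

missing: A.r0=0 A.r1=0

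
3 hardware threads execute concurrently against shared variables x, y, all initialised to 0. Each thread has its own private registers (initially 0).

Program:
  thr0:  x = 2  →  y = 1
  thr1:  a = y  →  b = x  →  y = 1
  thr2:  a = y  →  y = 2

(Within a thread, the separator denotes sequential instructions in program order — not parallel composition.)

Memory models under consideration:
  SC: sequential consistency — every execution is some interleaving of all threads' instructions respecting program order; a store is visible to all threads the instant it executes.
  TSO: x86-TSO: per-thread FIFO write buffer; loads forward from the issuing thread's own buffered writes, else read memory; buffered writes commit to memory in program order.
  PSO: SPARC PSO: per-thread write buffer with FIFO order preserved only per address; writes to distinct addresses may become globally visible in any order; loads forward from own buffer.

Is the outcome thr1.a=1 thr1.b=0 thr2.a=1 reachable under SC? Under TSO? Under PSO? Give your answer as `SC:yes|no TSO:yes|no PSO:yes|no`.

SC:no TSO:no PSO:yes

outcome vector order: (thr1.a,thr1.b,thr2.a)
under SC → <0 0 0>, <0 0 1>, <0 2 0>, <0 2 1>, <1 2 0>, <1 2 1>, <2 0 0>, <2 2 0>, <2 2 1>
under TSO → <0 0 0>, <0 0 1>, <0 2 0>, <0 2 1>, <1 2 0>, <1 2 1>, <2 0 0>, <2 2 0>, <2 2 1>
under PSO → <0 0 0>, <0 0 1>, <0 2 0>, <0 2 1>, <1 0 0>, <1 0 1>, <1 2 0>, <1 2 1>, <2 0 0>, <2 0 1>, <2 2 0>, <2 2 1>
target <1 0 1> ∈ {PSO}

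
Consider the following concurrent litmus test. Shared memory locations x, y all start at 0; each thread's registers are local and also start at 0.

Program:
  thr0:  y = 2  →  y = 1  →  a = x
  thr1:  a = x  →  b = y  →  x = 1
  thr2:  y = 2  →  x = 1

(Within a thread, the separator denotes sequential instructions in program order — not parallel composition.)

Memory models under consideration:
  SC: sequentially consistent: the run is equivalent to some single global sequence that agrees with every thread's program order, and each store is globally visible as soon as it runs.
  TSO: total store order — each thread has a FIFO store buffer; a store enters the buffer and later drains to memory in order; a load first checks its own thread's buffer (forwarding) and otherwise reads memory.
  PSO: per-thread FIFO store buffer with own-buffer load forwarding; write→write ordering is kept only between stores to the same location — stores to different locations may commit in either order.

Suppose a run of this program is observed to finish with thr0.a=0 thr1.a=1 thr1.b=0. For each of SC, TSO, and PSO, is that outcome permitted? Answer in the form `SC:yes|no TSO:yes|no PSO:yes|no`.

outcome vector order: (thr0.a,thr1.a,thr1.b)
SC (10): <0 0 0>, <0 0 1>, <0 0 2>, <0 1 1>, <0 1 2>, <1 0 0>, <1 0 1>, <1 0 2>, <1 1 1>, <1 1 2>
TSO (10): <0 0 0>, <0 0 1>, <0 0 2>, <0 1 1>, <0 1 2>, <1 0 0>, <1 0 1>, <1 0 2>, <1 1 1>, <1 1 2>
PSO (12): <0 0 0>, <0 0 1>, <0 0 2>, <0 1 0>, <0 1 1>, <0 1 2>, <1 0 0>, <1 0 1>, <1 0 2>, <1 1 0>, <1 1 1>, <1 1 2>
target <0 1 0> ∈ {PSO}

SC:no TSO:no PSO:yes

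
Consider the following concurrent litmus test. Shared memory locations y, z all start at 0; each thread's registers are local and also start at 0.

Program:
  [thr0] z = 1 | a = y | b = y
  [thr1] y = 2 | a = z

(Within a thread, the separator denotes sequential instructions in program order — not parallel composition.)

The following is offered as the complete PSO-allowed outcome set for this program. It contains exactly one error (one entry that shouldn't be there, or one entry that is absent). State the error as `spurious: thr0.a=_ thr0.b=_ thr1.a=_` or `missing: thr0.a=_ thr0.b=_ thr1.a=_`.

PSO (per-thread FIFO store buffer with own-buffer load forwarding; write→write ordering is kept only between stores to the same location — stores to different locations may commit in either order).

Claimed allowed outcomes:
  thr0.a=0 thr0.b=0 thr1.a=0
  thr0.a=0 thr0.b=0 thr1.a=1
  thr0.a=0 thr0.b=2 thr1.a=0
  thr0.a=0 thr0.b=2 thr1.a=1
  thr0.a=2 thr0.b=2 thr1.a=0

missing: thr0.a=2 thr0.b=2 thr1.a=1

outcome vector order: (thr0.a,thr0.b,thr1.a)
PSO: 6 outcomes — {(0,0,0) (0,0,1) (0,2,0) (0,2,1) (2,2,0) (2,2,1)}
PSO∖claimed = {(2,2,1)}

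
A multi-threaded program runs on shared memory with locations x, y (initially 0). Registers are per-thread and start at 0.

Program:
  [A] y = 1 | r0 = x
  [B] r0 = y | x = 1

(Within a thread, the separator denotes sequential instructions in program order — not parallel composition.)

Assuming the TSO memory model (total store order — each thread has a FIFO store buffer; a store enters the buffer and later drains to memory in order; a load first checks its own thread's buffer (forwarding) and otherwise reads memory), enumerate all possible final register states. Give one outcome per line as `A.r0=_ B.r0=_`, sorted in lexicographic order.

outcome vector order: (A.r0,B.r0)
|TSO outcomes| = 4

A.r0=0 B.r0=0
A.r0=0 B.r0=1
A.r0=1 B.r0=0
A.r0=1 B.r0=1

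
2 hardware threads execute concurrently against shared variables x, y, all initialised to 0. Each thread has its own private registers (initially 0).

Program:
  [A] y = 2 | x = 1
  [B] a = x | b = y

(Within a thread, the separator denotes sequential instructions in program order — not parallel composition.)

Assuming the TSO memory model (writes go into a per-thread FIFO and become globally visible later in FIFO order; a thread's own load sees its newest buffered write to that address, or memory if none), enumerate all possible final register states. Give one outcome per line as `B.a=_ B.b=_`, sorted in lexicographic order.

outcome vector order: (B.a,B.b)
|TSO outcomes| = 3

B.a=0 B.b=0
B.a=0 B.b=2
B.a=1 B.b=2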